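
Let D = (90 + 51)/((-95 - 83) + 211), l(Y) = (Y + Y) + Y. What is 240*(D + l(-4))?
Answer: -20400/11 ≈ -1854.5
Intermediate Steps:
l(Y) = 3*Y (l(Y) = 2*Y + Y = 3*Y)
D = 47/11 (D = 141/(-178 + 211) = 141/33 = 141*(1/33) = 47/11 ≈ 4.2727)
240*(D + l(-4)) = 240*(47/11 + 3*(-4)) = 240*(47/11 - 12) = 240*(-85/11) = -20400/11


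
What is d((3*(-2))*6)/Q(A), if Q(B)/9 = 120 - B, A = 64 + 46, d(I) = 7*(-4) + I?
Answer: -32/45 ≈ -0.71111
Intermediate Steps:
d(I) = -28 + I
A = 110
Q(B) = 1080 - 9*B (Q(B) = 9*(120 - B) = 1080 - 9*B)
d((3*(-2))*6)/Q(A) = (-28 + (3*(-2))*6)/(1080 - 9*110) = (-28 - 6*6)/(1080 - 990) = (-28 - 36)/90 = -64*1/90 = -32/45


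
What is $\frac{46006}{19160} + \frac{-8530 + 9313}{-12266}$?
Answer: $\frac{137326829}{58754140} \approx 2.3373$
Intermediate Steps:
$\frac{46006}{19160} + \frac{-8530 + 9313}{-12266} = 46006 \cdot \frac{1}{19160} + 783 \left(- \frac{1}{12266}\right) = \frac{23003}{9580} - \frac{783}{12266} = \frac{137326829}{58754140}$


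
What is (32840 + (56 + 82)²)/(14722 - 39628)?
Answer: -3706/1779 ≈ -2.0832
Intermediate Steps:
(32840 + (56 + 82)²)/(14722 - 39628) = (32840 + 138²)/(-24906) = (32840 + 19044)*(-1/24906) = 51884*(-1/24906) = -3706/1779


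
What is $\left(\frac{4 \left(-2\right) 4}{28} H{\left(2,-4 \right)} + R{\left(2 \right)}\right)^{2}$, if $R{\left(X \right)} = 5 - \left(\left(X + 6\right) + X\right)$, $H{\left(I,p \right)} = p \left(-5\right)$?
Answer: $\frac{38025}{49} \approx 776.02$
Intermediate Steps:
$H{\left(I,p \right)} = - 5 p$
$R{\left(X \right)} = -1 - 2 X$ ($R{\left(X \right)} = 5 - \left(\left(6 + X\right) + X\right) = 5 - \left(6 + 2 X\right) = -1 - 2 X$)
$\left(\frac{4 \left(-2\right) 4}{28} H{\left(2,-4 \right)} + R{\left(2 \right)}\right)^{2} = \left(\frac{4 \left(-2\right) 4}{28} \left(\left(-5\right) \left(-4\right)\right) - 5\right)^{2} = \left(\left(-8\right) 4 \cdot \frac{1}{28} \cdot 20 - 5\right)^{2} = \left(\left(-32\right) \frac{1}{28} \cdot 20 - 5\right)^{2} = \left(\left(- \frac{8}{7}\right) 20 - 5\right)^{2} = \left(- \frac{160}{7} - 5\right)^{2} = \left(- \frac{195}{7}\right)^{2} = \frac{38025}{49}$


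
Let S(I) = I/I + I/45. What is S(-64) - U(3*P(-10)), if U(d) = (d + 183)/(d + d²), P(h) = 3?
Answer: -23/9 ≈ -2.5556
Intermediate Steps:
S(I) = 1 + I/45 (S(I) = 1 + I*(1/45) = 1 + I/45)
U(d) = (183 + d)/(d + d²)
S(-64) - U(3*P(-10)) = (1 + (1/45)*(-64)) - (183 + 3*3)/((3*3)*(1 + 3*3)) = (1 - 64/45) - (183 + 9)/(9*(1 + 9)) = -19/45 - 192/(9*10) = -19/45 - 1*32/15 = -19/45 - 32/15 = -23/9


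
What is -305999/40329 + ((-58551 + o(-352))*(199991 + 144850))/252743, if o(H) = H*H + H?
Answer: 903897592772432/10192872447 ≈ 88679.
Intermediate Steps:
o(H) = H + H² (o(H) = H² + H = H + H²)
-305999/40329 + ((-58551 + o(-352))*(199991 + 144850))/252743 = -305999/40329 + ((-58551 - 352*(1 - 352))*(199991 + 144850))/252743 = -305999*1/40329 + ((-58551 - 352*(-351))*344841)*(1/252743) = -305999/40329 + ((-58551 + 123552)*344841)*(1/252743) = -305999/40329 + (65001*344841)*(1/252743) = -305999/40329 + 22415009841*(1/252743) = -305999/40329 + 22415009841/252743 = 903897592772432/10192872447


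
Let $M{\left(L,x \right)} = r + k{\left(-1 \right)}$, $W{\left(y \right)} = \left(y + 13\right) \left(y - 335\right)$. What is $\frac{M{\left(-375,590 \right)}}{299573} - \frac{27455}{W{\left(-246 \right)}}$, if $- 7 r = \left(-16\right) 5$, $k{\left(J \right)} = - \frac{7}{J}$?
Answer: $- \frac{1174611712}{5793442247} \approx -0.20275$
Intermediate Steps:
$r = \frac{80}{7}$ ($r = - \frac{\left(-16\right) 5}{7} = \left(- \frac{1}{7}\right) \left(-80\right) = \frac{80}{7} \approx 11.429$)
$W{\left(y \right)} = \left(-335 + y\right) \left(13 + y\right)$ ($W{\left(y \right)} = \left(13 + y\right) \left(-335 + y\right) = \left(-335 + y\right) \left(13 + y\right)$)
$M{\left(L,x \right)} = \frac{129}{7}$ ($M{\left(L,x \right)} = \frac{80}{7} - \frac{7}{-1} = \frac{80}{7} - -7 = \frac{80}{7} + 7 = \frac{129}{7}$)
$\frac{M{\left(-375,590 \right)}}{299573} - \frac{27455}{W{\left(-246 \right)}} = \frac{129}{7 \cdot 299573} - \frac{27455}{-4355 + \left(-246\right)^{2} - -79212} = \frac{129}{7} \cdot \frac{1}{299573} - \frac{27455}{-4355 + 60516 + 79212} = \frac{129}{2097011} - \frac{27455}{135373} = - \frac{1174611712}{5793442247}$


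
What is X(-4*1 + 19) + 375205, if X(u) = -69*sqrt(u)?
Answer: 375205 - 69*sqrt(15) ≈ 3.7494e+5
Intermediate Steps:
X(-4*1 + 19) + 375205 = -69*sqrt(-4*1 + 19) + 375205 = -69*sqrt(-4 + 19) + 375205 = -69*sqrt(15) + 375205 = 375205 - 69*sqrt(15)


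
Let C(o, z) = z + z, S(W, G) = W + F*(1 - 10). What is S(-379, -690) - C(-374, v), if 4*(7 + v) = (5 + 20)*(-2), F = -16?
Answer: -196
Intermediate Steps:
v = -39/2 (v = -7 + ((5 + 20)*(-2))/4 = -7 + (25*(-2))/4 = -7 + (1/4)*(-50) = -7 - 25/2 = -39/2 ≈ -19.500)
S(W, G) = 144 + W (S(W, G) = W - 16*(1 - 10) = W - 16*(-9) = W + 144 = 144 + W)
C(o, z) = 2*z
S(-379, -690) - C(-374, v) = (144 - 379) - 2*(-39)/2 = -235 - 1*(-39) = -235 + 39 = -196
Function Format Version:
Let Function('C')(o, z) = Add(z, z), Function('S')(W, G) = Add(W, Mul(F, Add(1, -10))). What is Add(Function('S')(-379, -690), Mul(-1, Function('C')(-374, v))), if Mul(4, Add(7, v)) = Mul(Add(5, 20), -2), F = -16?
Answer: -196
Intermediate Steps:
v = Rational(-39, 2) (v = Add(-7, Mul(Rational(1, 4), Mul(Add(5, 20), -2))) = Add(-7, Mul(Rational(1, 4), Mul(25, -2))) = Add(-7, Mul(Rational(1, 4), -50)) = Add(-7, Rational(-25, 2)) = Rational(-39, 2) ≈ -19.500)
Function('S')(W, G) = Add(144, W) (Function('S')(W, G) = Add(W, Mul(-16, Add(1, -10))) = Add(W, Mul(-16, -9)) = Add(W, 144) = Add(144, W))
Function('C')(o, z) = Mul(2, z)
Add(Function('S')(-379, -690), Mul(-1, Function('C')(-374, v))) = Add(Add(144, -379), Mul(-1, Mul(2, Rational(-39, 2)))) = Add(-235, Mul(-1, -39)) = Add(-235, 39) = -196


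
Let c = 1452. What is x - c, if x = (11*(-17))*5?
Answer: -2387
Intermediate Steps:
x = -935 (x = -187*5 = -935)
x - c = -935 - 1*1452 = -935 - 1452 = -2387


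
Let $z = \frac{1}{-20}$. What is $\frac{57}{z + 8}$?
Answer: $\frac{380}{53} \approx 7.1698$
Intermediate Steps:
$z = - \frac{1}{20} \approx -0.05$
$\frac{57}{z + 8} = \frac{57}{- \frac{1}{20} + 8} = \frac{57}{\frac{159}{20}} = 57 \cdot \frac{20}{159} = \frac{380}{53}$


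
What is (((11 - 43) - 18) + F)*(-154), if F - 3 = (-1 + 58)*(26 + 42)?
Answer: -589666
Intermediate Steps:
F = 3879 (F = 3 + (-1 + 58)*(26 + 42) = 3 + 57*68 = 3 + 3876 = 3879)
(((11 - 43) - 18) + F)*(-154) = (((11 - 43) - 18) + 3879)*(-154) = ((-32 - 18) + 3879)*(-154) = (-50 + 3879)*(-154) = 3829*(-154) = -589666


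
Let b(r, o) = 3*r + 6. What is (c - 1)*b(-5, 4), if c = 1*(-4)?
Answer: 45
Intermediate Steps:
b(r, o) = 6 + 3*r
c = -4
(c - 1)*b(-5, 4) = (-4 - 1)*(6 + 3*(-5)) = -5*(6 - 15) = -5*(-9) = 45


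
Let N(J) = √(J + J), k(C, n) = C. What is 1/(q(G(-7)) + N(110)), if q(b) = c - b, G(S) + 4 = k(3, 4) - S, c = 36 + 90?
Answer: 6/709 - √55/7090 ≈ 0.0074166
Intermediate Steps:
c = 126
N(J) = √2*√J (N(J) = √(2*J) = √2*√J)
G(S) = -1 - S (G(S) = -4 + (3 - S) = -1 - S)
q(b) = 126 - b
1/(q(G(-7)) + N(110)) = 1/((126 - (-1 - 1*(-7))) + √2*√110) = 1/((126 - (-1 + 7)) + 2*√55) = 1/((126 - 1*6) + 2*√55) = 1/((126 - 6) + 2*√55) = 1/(120 + 2*√55)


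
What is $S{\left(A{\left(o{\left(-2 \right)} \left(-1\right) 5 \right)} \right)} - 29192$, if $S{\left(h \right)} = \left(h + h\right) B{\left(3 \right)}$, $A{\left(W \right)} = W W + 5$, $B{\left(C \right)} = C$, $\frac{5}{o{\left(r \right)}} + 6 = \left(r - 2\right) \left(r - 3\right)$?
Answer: $- \frac{2856001}{98} \approx -29143.0$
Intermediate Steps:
$o{\left(r \right)} = \frac{5}{-6 + \left(-3 + r\right) \left(-2 + r\right)}$ ($o{\left(r \right)} = \frac{5}{-6 + \left(r - 2\right) \left(r - 3\right)} = \frac{5}{-6 + \left(-2 + r\right) \left(-3 + r\right)} = \frac{5}{-6 + \left(-3 + r\right) \left(-2 + r\right)}$)
$A{\left(W \right)} = 5 + W^{2}$ ($A{\left(W \right)} = W^{2} + 5 = 5 + W^{2}$)
$S{\left(h \right)} = 6 h$ ($S{\left(h \right)} = \left(h + h\right) 3 = 2 h 3 = 6 h$)
$S{\left(A{\left(o{\left(-2 \right)} \left(-1\right) 5 \right)} \right)} - 29192 = 6 \left(5 + \left(\frac{5}{\left(-2\right) \left(-5 - 2\right)} \left(-1\right) 5\right)^{2}\right) - 29192 = 6 \left(5 + \left(5 \left(- \frac{1}{2}\right) \frac{1}{-7} \left(-1\right) 5\right)^{2}\right) - 29192 = 6 \left(5 + \left(5 \left(- \frac{1}{2}\right) \left(- \frac{1}{7}\right) \left(-1\right) 5\right)^{2}\right) - 29192 = 6 \left(5 + \left(\frac{5}{14} \left(-1\right) 5\right)^{2}\right) - 29192 = 6 \left(5 + \left(\left(- \frac{5}{14}\right) 5\right)^{2}\right) - 29192 = 6 \left(5 + \left(- \frac{25}{14}\right)^{2}\right) - 29192 = 6 \left(5 + \frac{625}{196}\right) - 29192 = 6 \cdot \frac{1605}{196} - 29192 = \frac{4815}{98} - 29192 = - \frac{2856001}{98}$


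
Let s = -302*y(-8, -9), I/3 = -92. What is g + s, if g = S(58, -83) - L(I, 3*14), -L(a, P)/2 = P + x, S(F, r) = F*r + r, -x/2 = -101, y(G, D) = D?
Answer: -1691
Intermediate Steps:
x = 202 (x = -2*(-101) = 202)
S(F, r) = r + F*r
I = -276 (I = 3*(-92) = -276)
L(a, P) = -404 - 2*P (L(a, P) = -2*(P + 202) = -2*(202 + P) = -404 - 2*P)
s = 2718 (s = -302*(-9) = 2718)
g = -4409 (g = -83*(1 + 58) - (-404 - 6*14) = -83*59 - (-404 - 2*42) = -4897 - (-404 - 84) = -4897 - 1*(-488) = -4897 + 488 = -4409)
g + s = -4409 + 2718 = -1691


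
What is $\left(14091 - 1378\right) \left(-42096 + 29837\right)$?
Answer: $-155848667$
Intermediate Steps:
$\left(14091 - 1378\right) \left(-42096 + 29837\right) = 12713 \left(-12259\right) = -155848667$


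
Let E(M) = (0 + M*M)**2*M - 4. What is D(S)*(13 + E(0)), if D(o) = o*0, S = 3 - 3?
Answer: 0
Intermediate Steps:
S = 0
E(M) = -4 + M**5 (E(M) = (0 + M**2)**2*M - 4 = (M**2)**2*M - 4 = M**4*M - 4 = M**5 - 4 = -4 + M**5)
D(o) = 0
D(S)*(13 + E(0)) = 0*(13 + (-4 + 0**5)) = 0*(13 + (-4 + 0)) = 0*(13 - 4) = 0*9 = 0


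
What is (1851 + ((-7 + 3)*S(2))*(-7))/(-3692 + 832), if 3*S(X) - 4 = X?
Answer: -1907/2860 ≈ -0.66678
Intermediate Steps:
S(X) = 4/3 + X/3
(1851 + ((-7 + 3)*S(2))*(-7))/(-3692 + 832) = (1851 + ((-7 + 3)*(4/3 + (⅓)*2))*(-7))/(-3692 + 832) = (1851 - 4*(4/3 + ⅔)*(-7))/(-2860) = (1851 - 4*2*(-7))*(-1/2860) = (1851 - 8*(-7))*(-1/2860) = (1851 + 56)*(-1/2860) = 1907*(-1/2860) = -1907/2860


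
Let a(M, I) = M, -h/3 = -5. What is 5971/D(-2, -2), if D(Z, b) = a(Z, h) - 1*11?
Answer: -5971/13 ≈ -459.31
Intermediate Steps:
h = 15 (h = -3*(-5) = 15)
D(Z, b) = -11 + Z (D(Z, b) = Z - 1*11 = Z - 11 = -11 + Z)
5971/D(-2, -2) = 5971/(-11 - 2) = 5971/(-13) = 5971*(-1/13) = -5971/13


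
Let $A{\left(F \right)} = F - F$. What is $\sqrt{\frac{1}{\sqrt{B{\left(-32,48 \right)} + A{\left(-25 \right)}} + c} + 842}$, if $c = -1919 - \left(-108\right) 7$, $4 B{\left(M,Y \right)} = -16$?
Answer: $\frac{\sqrt{1540398459474619 - 2705146 i}}{1352573} \approx 29.017 - 2.5479 \cdot 10^{-8} i$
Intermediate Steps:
$A{\left(F \right)} = 0$
$B{\left(M,Y \right)} = -4$ ($B{\left(M,Y \right)} = \frac{1}{4} \left(-16\right) = -4$)
$c = -1163$ ($c = -1919 - -756 = -1919 + 756 = -1163$)
$\sqrt{\frac{1}{\sqrt{B{\left(-32,48 \right)} + A{\left(-25 \right)}} + c} + 842} = \sqrt{\frac{1}{\sqrt{-4 + 0} - 1163} + 842} = \sqrt{\frac{1}{\sqrt{-4} - 1163} + 842} = \sqrt{\frac{1}{2 i - 1163} + 842} = \sqrt{\frac{1}{-1163 + 2 i} + 842} = \sqrt{\frac{-1163 - 2 i}{1352573} + 842} = \sqrt{842 + \frac{-1163 - 2 i}{1352573}}$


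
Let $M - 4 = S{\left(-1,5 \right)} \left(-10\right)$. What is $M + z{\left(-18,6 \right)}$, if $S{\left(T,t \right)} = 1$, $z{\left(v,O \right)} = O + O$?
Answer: $6$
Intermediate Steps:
$z{\left(v,O \right)} = 2 O$
$M = -6$ ($M = 4 + 1 \left(-10\right) = 4 - 10 = -6$)
$M + z{\left(-18,6 \right)} = -6 + 2 \cdot 6 = -6 + 12 = 6$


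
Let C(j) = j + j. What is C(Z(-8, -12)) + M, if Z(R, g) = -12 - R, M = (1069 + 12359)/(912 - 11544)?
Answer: -8207/886 ≈ -9.2630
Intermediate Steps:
M = -1119/886 (M = 13428/(-10632) = 13428*(-1/10632) = -1119/886 ≈ -1.2630)
C(j) = 2*j
C(Z(-8, -12)) + M = 2*(-12 - 1*(-8)) - 1119/886 = 2*(-12 + 8) - 1119/886 = 2*(-4) - 1119/886 = -8 - 1119/886 = -8207/886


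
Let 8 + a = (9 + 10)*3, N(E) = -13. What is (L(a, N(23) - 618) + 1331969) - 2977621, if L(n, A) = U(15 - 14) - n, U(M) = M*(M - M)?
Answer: -1645701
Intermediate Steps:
a = 49 (a = -8 + (9 + 10)*3 = -8 + 19*3 = -8 + 57 = 49)
U(M) = 0 (U(M) = M*0 = 0)
L(n, A) = -n (L(n, A) = 0 - n = -n)
(L(a, N(23) - 618) + 1331969) - 2977621 = (-1*49 + 1331969) - 2977621 = (-49 + 1331969) - 2977621 = 1331920 - 2977621 = -1645701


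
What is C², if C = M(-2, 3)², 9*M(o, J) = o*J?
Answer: 16/81 ≈ 0.19753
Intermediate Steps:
M(o, J) = J*o/9 (M(o, J) = (o*J)/9 = (J*o)/9 = J*o/9)
C = 4/9 (C = ((⅑)*3*(-2))² = (-⅔)² = 4/9 ≈ 0.44444)
C² = (4/9)² = 16/81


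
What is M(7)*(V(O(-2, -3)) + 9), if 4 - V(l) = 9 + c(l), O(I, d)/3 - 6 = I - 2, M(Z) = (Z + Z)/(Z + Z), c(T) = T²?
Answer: -32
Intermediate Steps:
M(Z) = 1 (M(Z) = (2*Z)/((2*Z)) = (2*Z)*(1/(2*Z)) = 1)
O(I, d) = 12 + 3*I (O(I, d) = 18 + 3*(I - 2) = 18 + 3*(-2 + I) = 18 + (-6 + 3*I) = 12 + 3*I)
V(l) = -5 - l² (V(l) = 4 - (9 + l²) = 4 + (-9 - l²) = -5 - l²)
M(7)*(V(O(-2, -3)) + 9) = 1*((-5 - (12 + 3*(-2))²) + 9) = 1*((-5 - (12 - 6)²) + 9) = 1*((-5 - 1*6²) + 9) = 1*((-5 - 1*36) + 9) = 1*((-5 - 36) + 9) = 1*(-41 + 9) = 1*(-32) = -32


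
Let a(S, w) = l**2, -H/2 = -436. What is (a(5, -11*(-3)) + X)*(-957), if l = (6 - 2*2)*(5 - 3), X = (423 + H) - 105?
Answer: -1154142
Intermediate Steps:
H = 872 (H = -2*(-436) = 872)
X = 1190 (X = (423 + 872) - 105 = 1295 - 105 = 1190)
l = 4 (l = (6 - 4)*2 = 2*2 = 4)
a(S, w) = 16 (a(S, w) = 4**2 = 16)
(a(5, -11*(-3)) + X)*(-957) = (16 + 1190)*(-957) = 1206*(-957) = -1154142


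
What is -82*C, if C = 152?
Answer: -12464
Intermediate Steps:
-82*C = -82*152 = -12464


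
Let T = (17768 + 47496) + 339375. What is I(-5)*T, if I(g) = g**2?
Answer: 10115975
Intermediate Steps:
T = 404639 (T = 65264 + 339375 = 404639)
I(-5)*T = (-5)**2*404639 = 25*404639 = 10115975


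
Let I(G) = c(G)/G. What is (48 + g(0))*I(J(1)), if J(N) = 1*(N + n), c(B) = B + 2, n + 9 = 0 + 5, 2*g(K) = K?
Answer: 16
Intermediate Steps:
g(K) = K/2
n = -4 (n = -9 + (0 + 5) = -9 + 5 = -4)
c(B) = 2 + B
J(N) = -4 + N (J(N) = 1*(N - 4) = 1*(-4 + N) = -4 + N)
I(G) = (2 + G)/G
(48 + g(0))*I(J(1)) = (48 + (½)*0)*((2 + (-4 + 1))/(-4 + 1)) = (48 + 0)*((2 - 3)/(-3)) = 48*(-⅓*(-1)) = 48*(⅓) = 16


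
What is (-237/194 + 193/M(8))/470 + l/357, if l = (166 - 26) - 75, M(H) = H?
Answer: 30051761/130205040 ≈ 0.23080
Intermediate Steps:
l = 65 (l = 140 - 75 = 65)
(-237/194 + 193/M(8))/470 + l/357 = (-237/194 + 193/8)/470 + 65/357 = (-237*1/194 + 193*(1/8))*(1/470) + 65*(1/357) = (-237/194 + 193/8)*(1/470) + 65/357 = (17773/776)*(1/470) + 65/357 = 17773/364720 + 65/357 = 30051761/130205040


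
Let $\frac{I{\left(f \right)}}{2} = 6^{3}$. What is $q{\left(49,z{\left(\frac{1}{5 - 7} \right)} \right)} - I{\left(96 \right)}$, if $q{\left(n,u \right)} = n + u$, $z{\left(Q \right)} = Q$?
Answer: $- \frac{767}{2} \approx -383.5$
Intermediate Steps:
$I{\left(f \right)} = 432$ ($I{\left(f \right)} = 2 \cdot 6^{3} = 2 \cdot 216 = 432$)
$q{\left(49,z{\left(\frac{1}{5 - 7} \right)} \right)} - I{\left(96 \right)} = \left(49 + \frac{1}{5 - 7}\right) - 432 = \left(49 + \frac{1}{-2}\right) - 432 = \left(49 - \frac{1}{2}\right) - 432 = \frac{97}{2} - 432 = - \frac{767}{2}$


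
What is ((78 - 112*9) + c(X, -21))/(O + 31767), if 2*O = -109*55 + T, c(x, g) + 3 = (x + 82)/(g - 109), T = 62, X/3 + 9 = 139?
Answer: -121762/3744065 ≈ -0.032521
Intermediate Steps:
X = 390 (X = -27 + 3*139 = -27 + 417 = 390)
c(x, g) = -3 + (82 + x)/(-109 + g) (c(x, g) = -3 + (x + 82)/(g - 109) = -3 + (82 + x)/(-109 + g))
O = -5933/2 (O = (-109*55 + 62)/2 = (-5995 + 62)/2 = (½)*(-5933) = -5933/2 ≈ -2966.5)
((78 - 112*9) + c(X, -21))/(O + 31767) = ((78 - 112*9) + (409 + 390 - 3*(-21))/(-109 - 21))/(-5933/2 + 31767) = ((78 - 1008) + (409 + 390 + 63)/(-130))/(57601/2) = (-930 - 1/130*862)*(2/57601) = (-930 - 431/65)*(2/57601) = -60881/65*2/57601 = -121762/3744065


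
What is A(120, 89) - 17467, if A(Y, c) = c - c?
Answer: -17467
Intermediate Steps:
A(Y, c) = 0
A(120, 89) - 17467 = 0 - 17467 = -17467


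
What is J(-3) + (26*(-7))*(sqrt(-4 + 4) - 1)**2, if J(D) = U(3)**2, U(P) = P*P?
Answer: -101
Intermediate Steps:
U(P) = P**2
J(D) = 81 (J(D) = (3**2)**2 = 9**2 = 81)
J(-3) + (26*(-7))*(sqrt(-4 + 4) - 1)**2 = 81 + (26*(-7))*(sqrt(-4 + 4) - 1)**2 = 81 - 182*(sqrt(0) - 1)**2 = 81 - 182*(0 - 1)**2 = 81 - 182*(-1)**2 = 81 - 182*1 = 81 - 182 = -101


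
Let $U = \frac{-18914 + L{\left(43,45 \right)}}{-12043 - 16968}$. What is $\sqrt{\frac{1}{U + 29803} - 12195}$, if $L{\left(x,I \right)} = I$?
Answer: $\frac{i \sqrt{9116877569060483156058}}{864633702} \approx 110.43 i$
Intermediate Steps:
$U = \frac{18869}{29011}$ ($U = \frac{-18914 + 45}{-12043 - 16968} = - \frac{18869}{-29011} = \left(-18869\right) \left(- \frac{1}{29011}\right) = \frac{18869}{29011} \approx 0.65041$)
$\sqrt{\frac{1}{U + 29803} - 12195} = \sqrt{\frac{1}{\frac{18869}{29011} + 29803} - 12195} = \sqrt{\frac{1}{\frac{864633702}{29011}} - 12195} = \sqrt{\frac{29011}{864633702} - 12195} = \sqrt{- \frac{10544207966879}{864633702}} = \frac{i \sqrt{9116877569060483156058}}{864633702}$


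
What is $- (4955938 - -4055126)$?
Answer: $-9011064$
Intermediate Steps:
$- (4955938 - -4055126) = - (4955938 + 4055126) = \left(-1\right) 9011064 = -9011064$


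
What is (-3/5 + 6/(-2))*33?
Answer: -594/5 ≈ -118.80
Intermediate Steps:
(-3/5 + 6/(-2))*33 = (-3*⅕ + 6*(-½))*33 = (-⅗ - 3)*33 = -18/5*33 = -594/5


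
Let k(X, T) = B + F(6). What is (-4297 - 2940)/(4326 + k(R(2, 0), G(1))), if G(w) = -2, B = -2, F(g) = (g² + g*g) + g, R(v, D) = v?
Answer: -7237/4402 ≈ -1.6440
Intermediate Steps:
F(g) = g + 2*g² (F(g) = (g² + g²) + g = 2*g² + g = g + 2*g²)
k(X, T) = 76 (k(X, T) = -2 + 6*(1 + 2*6) = -2 + 6*(1 + 12) = -2 + 6*13 = -2 + 78 = 76)
(-4297 - 2940)/(4326 + k(R(2, 0), G(1))) = (-4297 - 2940)/(4326 + 76) = -7237/4402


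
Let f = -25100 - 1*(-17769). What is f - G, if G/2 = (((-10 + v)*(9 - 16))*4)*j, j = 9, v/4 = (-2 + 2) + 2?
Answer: -8339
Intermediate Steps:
v = 8 (v = 4*((-2 + 2) + 2) = 4*(0 + 2) = 4*2 = 8)
G = 1008 (G = 2*((((-10 + 8)*(9 - 16))*4)*9) = 2*((-2*(-7)*4)*9) = 2*((14*4)*9) = 2*(56*9) = 2*504 = 1008)
f = -7331 (f = -25100 + 17769 = -7331)
f - G = -7331 - 1*1008 = -7331 - 1008 = -8339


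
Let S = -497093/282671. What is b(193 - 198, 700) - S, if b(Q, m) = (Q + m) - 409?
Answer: 81340999/282671 ≈ 287.76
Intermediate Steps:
b(Q, m) = -409 + Q + m
S = -497093/282671 (S = -497093*1/282671 = -497093/282671 ≈ -1.7586)
b(193 - 198, 700) - S = (-409 + (193 - 198) + 700) - 1*(-497093/282671) = (-409 - 5 + 700) + 497093/282671 = 286 + 497093/282671 = 81340999/282671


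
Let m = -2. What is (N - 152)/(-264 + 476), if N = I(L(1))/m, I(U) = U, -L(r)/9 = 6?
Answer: -125/212 ≈ -0.58962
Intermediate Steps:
L(r) = -54 (L(r) = -9*6 = -54)
N = 27 (N = -54/(-2) = -54*(-½) = 27)
(N - 152)/(-264 + 476) = (27 - 152)/(-264 + 476) = -125/212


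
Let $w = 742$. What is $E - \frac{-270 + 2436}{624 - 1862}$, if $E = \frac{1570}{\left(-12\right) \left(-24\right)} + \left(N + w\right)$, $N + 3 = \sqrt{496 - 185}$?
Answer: $\frac{66513371}{89136} + \sqrt{311} \approx 763.84$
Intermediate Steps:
$N = -3 + \sqrt{311}$ ($N = -3 + \sqrt{496 - 185} = -3 + \sqrt{311} \approx 14.635$)
$E = \frac{107201}{144} + \sqrt{311}$ ($E = \frac{1570}{\left(-12\right) \left(-24\right)} + \left(\left(-3 + \sqrt{311}\right) + 742\right) = \frac{1570}{288} + \left(739 + \sqrt{311}\right) = 1570 \cdot \frac{1}{288} + \left(739 + \sqrt{311}\right) = \frac{785}{144} + \left(739 + \sqrt{311}\right) = \frac{107201}{144} + \sqrt{311} \approx 762.09$)
$E - \frac{-270 + 2436}{624 - 1862} = \left(\frac{107201}{144} + \sqrt{311}\right) - \frac{-270 + 2436}{624 - 1862} = \left(\frac{107201}{144} + \sqrt{311}\right) - \frac{2166}{-1238} = \left(\frac{107201}{144} + \sqrt{311}\right) - 2166 \left(- \frac{1}{1238}\right) = \left(\frac{107201}{144} + \sqrt{311}\right) - - \frac{1083}{619} = \left(\frac{107201}{144} + \sqrt{311}\right) + \frac{1083}{619} = \frac{66513371}{89136} + \sqrt{311}$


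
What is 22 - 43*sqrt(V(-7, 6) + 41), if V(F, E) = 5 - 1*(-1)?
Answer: 22 - 43*sqrt(47) ≈ -272.79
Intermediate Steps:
V(F, E) = 6 (V(F, E) = 5 + 1 = 6)
22 - 43*sqrt(V(-7, 6) + 41) = 22 - 43*sqrt(6 + 41) = 22 - 43*sqrt(47)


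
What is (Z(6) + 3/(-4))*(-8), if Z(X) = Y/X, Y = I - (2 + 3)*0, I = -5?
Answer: 38/3 ≈ 12.667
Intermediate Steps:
Y = -5 (Y = -5 - (2 + 3)*0 = -5 - 5*0 = -5 - 1*0 = -5 + 0 = -5)
Z(X) = -5/X
(Z(6) + 3/(-4))*(-8) = (-5/6 + 3/(-4))*(-8) = (-5*1/6 + 3*(-1/4))*(-8) = (-5/6 - 3/4)*(-8) = -19/12*(-8) = 38/3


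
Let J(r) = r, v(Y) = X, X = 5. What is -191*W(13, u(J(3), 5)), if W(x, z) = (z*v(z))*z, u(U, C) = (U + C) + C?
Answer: -161395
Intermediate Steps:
v(Y) = 5
u(U, C) = U + 2*C (u(U, C) = (C + U) + C = U + 2*C)
W(x, z) = 5*z**2 (W(x, z) = (z*5)*z = (5*z)*z = 5*z**2)
-191*W(13, u(J(3), 5)) = -955*(3 + 2*5)**2 = -955*(3 + 10)**2 = -955*13**2 = -955*169 = -191*845 = -161395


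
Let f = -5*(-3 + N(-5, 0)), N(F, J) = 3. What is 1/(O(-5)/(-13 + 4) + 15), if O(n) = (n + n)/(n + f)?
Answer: 9/133 ≈ 0.067669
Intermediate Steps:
f = 0 (f = -5*(-3 + 3) = -5*0 = 0)
O(n) = 2 (O(n) = (n + n)/(n + 0) = (2*n)/n = 2)
1/(O(-5)/(-13 + 4) + 15) = 1/(2/(-13 + 4) + 15) = 1/(2/(-9) + 15) = 1/(-⅑*2 + 15) = 1/(-2/9 + 15) = 1/(133/9) = 9/133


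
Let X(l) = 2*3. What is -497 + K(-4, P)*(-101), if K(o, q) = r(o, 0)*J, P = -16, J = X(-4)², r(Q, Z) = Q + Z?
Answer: 14047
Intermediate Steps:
X(l) = 6
J = 36 (J = 6² = 36)
K(o, q) = 36*o (K(o, q) = (o + 0)*36 = o*36 = 36*o)
-497 + K(-4, P)*(-101) = -497 + (36*(-4))*(-101) = -497 - 144*(-101) = -497 + 14544 = 14047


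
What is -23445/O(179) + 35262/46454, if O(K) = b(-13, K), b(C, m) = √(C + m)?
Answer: 17631/23227 - 23445*√166/166 ≈ -1818.9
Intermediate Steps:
O(K) = √(-13 + K)
-23445/O(179) + 35262/46454 = -23445/√(-13 + 179) + 35262/46454 = -23445*√166/166 + 35262*(1/46454) = -23445*√166/166 + 17631/23227 = 17631/23227 - 23445*√166/166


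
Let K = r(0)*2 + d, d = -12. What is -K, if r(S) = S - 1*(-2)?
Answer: 8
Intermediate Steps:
r(S) = 2 + S (r(S) = S + 2 = 2 + S)
K = -8 (K = (2 + 0)*2 - 12 = 2*2 - 12 = 4 - 12 = -8)
-K = -1*(-8) = 8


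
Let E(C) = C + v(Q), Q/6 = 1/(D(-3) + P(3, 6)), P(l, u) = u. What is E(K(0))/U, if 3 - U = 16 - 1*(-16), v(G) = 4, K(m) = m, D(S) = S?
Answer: -4/29 ≈ -0.13793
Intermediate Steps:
Q = 2 (Q = 6/(-3 + 6) = 6/3 = 6*(1/3) = 2)
U = -29 (U = 3 - (16 - 1*(-16)) = 3 - (16 + 16) = 3 - 1*32 = 3 - 32 = -29)
E(C) = 4 + C (E(C) = C + 4 = 4 + C)
E(K(0))/U = (4 + 0)/(-29) = 4*(-1/29) = -4/29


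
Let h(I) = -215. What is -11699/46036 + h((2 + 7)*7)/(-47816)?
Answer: -3194777/12798008 ≈ -0.24963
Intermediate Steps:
-11699/46036 + h((2 + 7)*7)/(-47816) = -11699/46036 - 215/(-47816) = -11699*1/46036 - 215*(-1/47816) = -11699/46036 + 5/1112 = -3194777/12798008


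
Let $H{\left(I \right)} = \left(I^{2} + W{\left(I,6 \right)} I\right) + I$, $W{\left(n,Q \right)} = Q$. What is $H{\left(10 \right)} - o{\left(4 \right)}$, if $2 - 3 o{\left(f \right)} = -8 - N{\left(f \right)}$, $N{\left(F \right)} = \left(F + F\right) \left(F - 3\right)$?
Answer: $164$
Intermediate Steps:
$N{\left(F \right)} = 2 F \left(-3 + F\right)$
$o{\left(f \right)} = \frac{10}{3} + \frac{2 f \left(-3 + f\right)}{3}$ ($o{\left(f \right)} = \frac{2}{3} - \frac{-8 - 2 f \left(-3 + f\right)}{3} = \frac{2}{3} + \left(\frac{8}{3} + \frac{2 f \left(-3 + f\right)}{3}\right) = \frac{10}{3} + \frac{2 f \left(-3 + f\right)}{3}$)
$H{\left(I \right)} = I^{2} + 7 I$ ($H{\left(I \right)} = \left(I^{2} + 6 I\right) + I = I^{2} + 7 I$)
$H{\left(10 \right)} - o{\left(4 \right)} = 10 \left(7 + 10\right) - \left(\frac{10}{3} + \frac{2}{3} \cdot 4 \left(-3 + 4\right)\right) = 10 \cdot 17 - \left(\frac{10}{3} + \frac{2}{3} \cdot 4 \cdot 1\right) = 170 - \left(\frac{10}{3} + \frac{8}{3}\right) = 170 - 6 = 164$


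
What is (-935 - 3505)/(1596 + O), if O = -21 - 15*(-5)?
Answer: -148/55 ≈ -2.6909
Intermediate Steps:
O = 54 (O = -21 + 75 = 54)
(-935 - 3505)/(1596 + O) = (-935 - 3505)/(1596 + 54) = -4440/1650 = -4440*1/1650 = -148/55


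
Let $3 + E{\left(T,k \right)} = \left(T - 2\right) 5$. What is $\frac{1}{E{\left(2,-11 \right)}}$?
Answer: $- \frac{1}{3} \approx -0.33333$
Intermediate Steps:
$E{\left(T,k \right)} = -13 + 5 T$ ($E{\left(T,k \right)} = -3 + \left(T - 2\right) 5 = -3 + \left(-2 + T\right) 5 = -3 + \left(-10 + 5 T\right) = -13 + 5 T$)
$\frac{1}{E{\left(2,-11 \right)}} = \frac{1}{-13 + 5 \cdot 2} = \frac{1}{-13 + 10} = \frac{1}{-3} = - \frac{1}{3}$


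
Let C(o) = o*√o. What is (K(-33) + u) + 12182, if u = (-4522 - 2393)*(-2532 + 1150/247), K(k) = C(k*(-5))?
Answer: 4319725364/247 + 165*√165 ≈ 1.7491e+7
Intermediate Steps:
C(o) = o^(3/2)
K(k) = 5*√5*(-k)^(3/2) (K(k) = (k*(-5))^(3/2) = (-5*k)^(3/2) = 5*√5*(-k)^(3/2))
u = 4316716410/247 (u = -6915*(-2532 + 1150*(1/247)) = -6915*(-2532 + 1150/247) = -6915*(-624254/247) = 4316716410/247 ≈ 1.7477e+7)
(K(-33) + u) + 12182 = (5*√5*(-1*(-33))^(3/2) + 4316716410/247) + 12182 = (5*√5*33^(3/2) + 4316716410/247) + 12182 = (5*√5*(33*√33) + 4316716410/247) + 12182 = (165*√165 + 4316716410/247) + 12182 = (4316716410/247 + 165*√165) + 12182 = 4319725364/247 + 165*√165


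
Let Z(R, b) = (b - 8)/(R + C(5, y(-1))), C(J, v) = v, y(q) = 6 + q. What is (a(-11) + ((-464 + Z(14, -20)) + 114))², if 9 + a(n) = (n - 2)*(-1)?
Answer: 43586404/361 ≈ 1.2074e+5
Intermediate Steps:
a(n) = -7 - n (a(n) = -9 + (n - 2)*(-1) = -9 + (-2 + n)*(-1) = -9 + (2 - n) = -7 - n)
Z(R, b) = (-8 + b)/(5 + R) (Z(R, b) = (b - 8)/(R + (6 - 1)) = (-8 + b)/(R + 5) = (-8 + b)/(5 + R))
(a(-11) + ((-464 + Z(14, -20)) + 114))² = ((-7 - 1*(-11)) + ((-464 + (-8 - 20)/(5 + 14)) + 114))² = ((-7 + 11) + ((-464 - 28/19) + 114))² = (4 + ((-464 + (1/19)*(-28)) + 114))² = (4 + ((-464 - 28/19) + 114))² = (4 + (-8844/19 + 114))² = (4 - 6678/19)² = (-6602/19)² = 43586404/361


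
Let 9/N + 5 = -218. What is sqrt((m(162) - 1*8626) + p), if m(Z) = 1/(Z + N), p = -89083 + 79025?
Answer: I*sqrt(2708011747465)/12039 ≈ 136.69*I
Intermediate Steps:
N = -9/223 (N = 9/(-5 - 218) = 9/(-223) = 9*(-1/223) = -9/223 ≈ -0.040359)
p = -10058
m(Z) = 1/(-9/223 + Z) (m(Z) = 1/(Z - 9/223) = 1/(-9/223 + Z))
sqrt((m(162) - 1*8626) + p) = sqrt((223/(-9 + 223*162) - 1*8626) - 10058) = sqrt((223/(-9 + 36126) - 8626) - 10058) = sqrt((223/36117 - 8626) - 10058) = sqrt(-311545019/36117 - 10058) = sqrt(-674809805/36117) = I*sqrt(2708011747465)/12039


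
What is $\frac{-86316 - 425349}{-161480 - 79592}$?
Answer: $\frac{511665}{241072} \approx 2.1225$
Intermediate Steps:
$\frac{-86316 - 425349}{-161480 - 79592} = - \frac{511665}{-241072} = \left(-511665\right) \left(- \frac{1}{241072}\right) = \frac{511665}{241072}$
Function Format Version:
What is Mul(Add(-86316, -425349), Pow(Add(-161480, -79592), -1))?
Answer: Rational(511665, 241072) ≈ 2.1225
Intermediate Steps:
Mul(Add(-86316, -425349), Pow(Add(-161480, -79592), -1)) = Mul(-511665, Pow(-241072, -1)) = Mul(-511665, Rational(-1, 241072)) = Rational(511665, 241072)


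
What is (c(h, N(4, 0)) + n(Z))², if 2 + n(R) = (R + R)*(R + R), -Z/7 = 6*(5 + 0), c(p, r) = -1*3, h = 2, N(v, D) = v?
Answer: 31115196025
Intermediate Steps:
c(p, r) = -3
Z = -210 (Z = -42*(5 + 0) = -42*5 = -7*30 = -210)
n(R) = -2 + 4*R² (n(R) = -2 + (R + R)*(R + R) = -2 + (2*R)*(2*R) = -2 + 4*R²)
(c(h, N(4, 0)) + n(Z))² = (-3 + (-2 + 4*(-210)²))² = (-3 + (-2 + 4*44100))² = (-3 + (-2 + 176400))² = (-3 + 176398)² = 176395² = 31115196025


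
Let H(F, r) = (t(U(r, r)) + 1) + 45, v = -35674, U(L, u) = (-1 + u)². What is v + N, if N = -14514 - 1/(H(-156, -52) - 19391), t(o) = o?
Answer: -829908767/16536 ≈ -50188.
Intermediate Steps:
H(F, r) = 46 + (-1 + r)² (H(F, r) = ((-1 + r)² + 1) + 45 = (1 + (-1 + r)²) + 45 = 46 + (-1 + r)²)
N = -240003503/16536 (N = -14514 - 1/((46 + (-1 - 52)²) - 19391) = -14514 - 1/((46 + (-53)²) - 19391) = -14514 - 1/((46 + 2809) - 19391) = -14514 - 1/(2855 - 19391) = -14514 - 1/(-16536) = -14514 - 1*(-1/16536) = -14514 + 1/16536 = -240003503/16536 ≈ -14514.)
v + N = -35674 - 240003503/16536 = -829908767/16536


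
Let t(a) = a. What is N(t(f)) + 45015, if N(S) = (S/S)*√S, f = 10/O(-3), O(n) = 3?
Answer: 45015 + √30/3 ≈ 45017.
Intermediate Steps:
f = 10/3 ≈ 3.3333
N(S) = √S (N(S) = 1*√S = √S)
N(t(f)) + 45015 = √(10/3) + 45015 = √30/3 + 45015 = 45015 + √30/3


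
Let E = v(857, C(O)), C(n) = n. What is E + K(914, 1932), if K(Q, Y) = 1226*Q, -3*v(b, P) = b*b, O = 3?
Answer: 2627243/3 ≈ 8.7575e+5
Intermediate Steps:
v(b, P) = -b²/3 (v(b, P) = -b*b/3 = -b²/3)
E = -734449/3 (E = -⅓*857² = -⅓*734449 = -734449/3 ≈ -2.4482e+5)
E + K(914, 1932) = -734449/3 + 1226*914 = -734449/3 + 1120564 = 2627243/3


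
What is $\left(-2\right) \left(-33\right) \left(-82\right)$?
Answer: $-5412$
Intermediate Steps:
$\left(-2\right) \left(-33\right) \left(-82\right) = 66 \left(-82\right) = -5412$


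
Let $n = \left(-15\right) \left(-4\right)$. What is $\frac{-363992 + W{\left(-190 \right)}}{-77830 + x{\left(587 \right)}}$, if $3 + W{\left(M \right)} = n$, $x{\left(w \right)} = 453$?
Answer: $\frac{363935}{77377} \approx 4.7034$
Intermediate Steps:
$n = 60$
$W{\left(M \right)} = 57$ ($W{\left(M \right)} = -3 + 60 = 57$)
$\frac{-363992 + W{\left(-190 \right)}}{-77830 + x{\left(587 \right)}} = \frac{-363992 + 57}{-77830 + 453} = - \frac{363935}{-77377} = \left(-363935\right) \left(- \frac{1}{77377}\right) = \frac{363935}{77377}$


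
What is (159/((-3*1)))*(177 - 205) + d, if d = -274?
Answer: 1210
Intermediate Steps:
(159/((-3*1)))*(177 - 205) + d = (159/((-3*1)))*(177 - 205) - 274 = (159/(-3))*(-28) - 274 = (159*(-⅓))*(-28) - 274 = -53*(-28) - 274 = 1484 - 274 = 1210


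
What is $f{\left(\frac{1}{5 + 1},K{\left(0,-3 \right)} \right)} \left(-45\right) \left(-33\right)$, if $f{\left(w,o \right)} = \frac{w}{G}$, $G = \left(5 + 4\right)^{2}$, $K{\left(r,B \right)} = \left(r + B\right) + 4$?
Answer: $\frac{55}{18} \approx 3.0556$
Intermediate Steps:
$K{\left(r,B \right)} = 4 + B + r$ ($K{\left(r,B \right)} = \left(B + r\right) + 4 = 4 + B + r$)
$G = 81$ ($G = 9^{2} = 81$)
$f{\left(w,o \right)} = \frac{w}{81}$
$f{\left(\frac{1}{5 + 1},K{\left(0,-3 \right)} \right)} \left(-45\right) \left(-33\right) = \frac{1}{81 \left(5 + 1\right)} \left(-45\right) \left(-33\right) = \frac{1}{81 \cdot 6} \left(-45\right) \left(-33\right) = \frac{1}{81} \cdot \frac{1}{6} \left(-45\right) \left(-33\right) = \frac{1}{486} \left(-45\right) \left(-33\right) = \left(- \frac{5}{54}\right) \left(-33\right) = \frac{55}{18}$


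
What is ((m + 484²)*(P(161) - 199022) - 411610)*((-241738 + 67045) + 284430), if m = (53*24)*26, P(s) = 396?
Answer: -5826892364307306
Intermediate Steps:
m = 33072 (m = 1272*26 = 33072)
((m + 484²)*(P(161) - 199022) - 411610)*((-241738 + 67045) + 284430) = ((33072 + 484²)*(396 - 199022) - 411610)*((-241738 + 67045) + 284430) = ((33072 + 234256)*(-198626) - 411610)*(-174693 + 284430) = (267328*(-198626) - 411610)*109737 = (-53098291328 - 411610)*109737 = -53098702938*109737 = -5826892364307306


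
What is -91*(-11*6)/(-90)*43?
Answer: -43043/15 ≈ -2869.5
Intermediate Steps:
-91*(-11*6)/(-90)*43 = -(-6006)*(-1)/90*43 = -91*11/15*43 = -1001/15*43 = -43043/15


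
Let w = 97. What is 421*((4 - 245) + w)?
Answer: -60624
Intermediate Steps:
421*((4 - 245) + w) = 421*((4 - 245) + 97) = 421*(-241 + 97) = 421*(-144) = -60624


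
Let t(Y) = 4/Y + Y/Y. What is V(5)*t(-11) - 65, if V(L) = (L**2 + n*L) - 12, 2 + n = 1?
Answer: -659/11 ≈ -59.909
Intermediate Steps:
n = -1 (n = -2 + 1 = -1)
t(Y) = 1 + 4/Y (t(Y) = 4/Y + 1 = 1 + 4/Y)
V(L) = -12 + L**2 - L (V(L) = (L**2 - L) - 12 = -12 + L**2 - L)
V(5)*t(-11) - 65 = (-12 + 5**2 - 1*5)*((4 - 11)/(-11)) - 65 = (-12 + 25 - 5)*(-1/11*(-7)) - 65 = 8*(7/11) - 65 = 56/11 - 65 = -659/11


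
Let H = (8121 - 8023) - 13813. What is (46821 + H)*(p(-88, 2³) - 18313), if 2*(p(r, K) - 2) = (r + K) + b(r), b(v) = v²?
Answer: -479341774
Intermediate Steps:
H = -13715 (H = 98 - 13813 = -13715)
p(r, K) = 2 + K/2 + r/2 + r²/2 (p(r, K) = 2 + ((r + K) + r²)/2 = 2 + ((K + r) + r²)/2 = 2 + (K + r + r²)/2 = 2 + (K/2 + r/2 + r²/2) = 2 + K/2 + r/2 + r²/2)
(46821 + H)*(p(-88, 2³) - 18313) = (46821 - 13715)*((2 + (½)*2³ + (½)*(-88) + (½)*(-88)²) - 18313) = 33106*((2 + (½)*8 - 44 + (½)*7744) - 18313) = 33106*((2 + 4 - 44 + 3872) - 18313) = 33106*(3834 - 18313) = 33106*(-14479) = -479341774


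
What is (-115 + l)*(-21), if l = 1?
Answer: 2394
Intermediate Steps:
(-115 + l)*(-21) = (-115 + 1)*(-21) = -114*(-21) = 2394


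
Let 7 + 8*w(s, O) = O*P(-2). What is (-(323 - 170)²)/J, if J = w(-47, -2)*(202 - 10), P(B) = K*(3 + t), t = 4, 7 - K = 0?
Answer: 2601/280 ≈ 9.2893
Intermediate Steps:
K = 7 (K = 7 - 1*0 = 7 + 0 = 7)
P(B) = 49 (P(B) = 7*(3 + 4) = 7*7 = 49)
w(s, O) = -7/8 + 49*O/8 (w(s, O) = -7/8 + (O*49)/8 = -7/8 + (49*O)/8 = -7/8 + 49*O/8)
J = -2520 (J = (-7/8 + (49/8)*(-2))*(202 - 10) = (-7/8 - 49/4)*192 = -105/8*192 = -2520)
(-(323 - 170)²)/J = -(323 - 170)²/(-2520) = -1*153²*(-1/2520) = -1*23409*(-1/2520) = -23409*(-1/2520) = 2601/280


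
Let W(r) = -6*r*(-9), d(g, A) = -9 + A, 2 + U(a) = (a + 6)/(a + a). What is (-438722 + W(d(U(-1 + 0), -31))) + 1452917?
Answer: 1012035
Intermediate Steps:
U(a) = -2 + (6 + a)/(2*a) (U(a) = -2 + (a + 6)/(a + a) = -2 + (6 + a)/((2*a)) = -2 + (6 + a)*(1/(2*a)) = -2 + (6 + a)/(2*a))
W(r) = 54*r
(-438722 + W(d(U(-1 + 0), -31))) + 1452917 = (-438722 + 54*(-9 - 31)) + 1452917 = (-438722 + 54*(-40)) + 1452917 = (-438722 - 2160) + 1452917 = -440882 + 1452917 = 1012035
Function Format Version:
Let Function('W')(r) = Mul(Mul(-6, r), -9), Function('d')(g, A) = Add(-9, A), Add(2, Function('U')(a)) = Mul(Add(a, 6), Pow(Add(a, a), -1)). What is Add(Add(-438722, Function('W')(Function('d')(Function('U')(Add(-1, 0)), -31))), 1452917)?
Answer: 1012035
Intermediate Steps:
Function('U')(a) = Add(-2, Mul(Rational(1, 2), Pow(a, -1), Add(6, a))) (Function('U')(a) = Add(-2, Mul(Add(a, 6), Pow(Add(a, a), -1))) = Add(-2, Mul(Add(6, a), Pow(Mul(2, a), -1))) = Add(-2, Mul(Add(6, a), Mul(Rational(1, 2), Pow(a, -1)))) = Add(-2, Mul(Rational(1, 2), Pow(a, -1), Add(6, a))))
Function('W')(r) = Mul(54, r)
Add(Add(-438722, Function('W')(Function('d')(Function('U')(Add(-1, 0)), -31))), 1452917) = Add(Add(-438722, Mul(54, Add(-9, -31))), 1452917) = Add(Add(-438722, Mul(54, -40)), 1452917) = Add(Add(-438722, -2160), 1452917) = Add(-440882, 1452917) = 1012035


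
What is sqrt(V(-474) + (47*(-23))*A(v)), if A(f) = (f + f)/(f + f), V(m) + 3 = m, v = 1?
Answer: I*sqrt(1558) ≈ 39.471*I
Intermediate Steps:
V(m) = -3 + m
A(f) = 1 (A(f) = (2*f)/((2*f)) = (2*f)*(1/(2*f)) = 1)
sqrt(V(-474) + (47*(-23))*A(v)) = sqrt((-3 - 474) + (47*(-23))*1) = sqrt(-477 - 1081*1) = sqrt(-477 - 1081) = sqrt(-1558) = I*sqrt(1558)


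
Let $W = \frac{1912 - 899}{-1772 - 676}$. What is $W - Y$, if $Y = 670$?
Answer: $- \frac{1641173}{2448} \approx -670.41$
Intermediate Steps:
$W = - \frac{1013}{2448}$ ($W = \frac{1013}{-2448} = 1013 \left(- \frac{1}{2448}\right) = - \frac{1013}{2448} \approx -0.41381$)
$W - Y = - \frac{1013}{2448} - 670 = - \frac{1641173}{2448}$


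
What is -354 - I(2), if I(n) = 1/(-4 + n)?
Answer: -707/2 ≈ -353.50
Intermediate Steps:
-354 - I(2) = -354 - 1/(-4 + 2) = -354 - 1/(-2) = -354 - 1*(-1/2) = -354 + 1/2 = -707/2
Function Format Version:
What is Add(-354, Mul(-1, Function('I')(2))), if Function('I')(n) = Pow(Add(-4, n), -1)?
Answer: Rational(-707, 2) ≈ -353.50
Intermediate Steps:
Add(-354, Mul(-1, Function('I')(2))) = Add(-354, Mul(-1, Pow(Add(-4, 2), -1))) = Add(-354, Mul(-1, Pow(-2, -1))) = Add(-354, Mul(-1, Rational(-1, 2))) = Add(-354, Rational(1, 2)) = Rational(-707, 2)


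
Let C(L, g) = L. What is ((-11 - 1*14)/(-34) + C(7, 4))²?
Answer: 69169/1156 ≈ 59.835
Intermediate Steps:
((-11 - 1*14)/(-34) + C(7, 4))² = ((-11 - 1*14)/(-34) + 7)² = ((-11 - 14)*(-1/34) + 7)² = (-25*(-1/34) + 7)² = (25/34 + 7)² = (263/34)² = 69169/1156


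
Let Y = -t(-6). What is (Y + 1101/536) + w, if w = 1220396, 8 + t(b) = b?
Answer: 654140861/536 ≈ 1.2204e+6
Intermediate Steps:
t(b) = -8 + b
Y = 14 (Y = -(-8 - 6) = -1*(-14) = 14)
(Y + 1101/536) + w = (14 + 1101/536) + 1220396 = 8605/536 + 1220396 = 654140861/536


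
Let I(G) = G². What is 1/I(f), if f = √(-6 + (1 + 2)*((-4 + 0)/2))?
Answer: -1/12 ≈ -0.083333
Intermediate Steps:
f = 2*I*√3 (f = √(-6 + 3*(-4*½)) = √(-6 + 3*(-2)) = √(-6 - 6) = √(-12) = 2*I*√3 ≈ 3.4641*I)
1/I(f) = 1/((2*I*√3)²) = 1/(-12) = -1/12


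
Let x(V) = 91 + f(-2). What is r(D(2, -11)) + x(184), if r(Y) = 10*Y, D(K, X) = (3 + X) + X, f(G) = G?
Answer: -101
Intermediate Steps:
D(K, X) = 3 + 2*X
x(V) = 89 (x(V) = 91 - 2 = 89)
r(D(2, -11)) + x(184) = 10*(3 + 2*(-11)) + 89 = 10*(3 - 22) + 89 = 10*(-19) + 89 = -190 + 89 = -101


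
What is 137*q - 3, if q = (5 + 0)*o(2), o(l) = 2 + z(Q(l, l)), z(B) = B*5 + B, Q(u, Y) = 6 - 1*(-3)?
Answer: 38357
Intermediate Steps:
Q(u, Y) = 9 (Q(u, Y) = 6 + 3 = 9)
z(B) = 6*B (z(B) = 5*B + B = 6*B)
o(l) = 56 (o(l) = 2 + 6*9 = 2 + 54 = 56)
q = 280 (q = (5 + 0)*56 = 5*56 = 280)
137*q - 3 = 137*280 - 3 = 38360 - 3 = 38357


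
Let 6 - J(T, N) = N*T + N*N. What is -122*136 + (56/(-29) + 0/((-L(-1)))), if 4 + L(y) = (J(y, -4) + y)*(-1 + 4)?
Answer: -481224/29 ≈ -16594.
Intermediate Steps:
J(T, N) = 6 - N² - N*T (J(T, N) = 6 - (N*T + N*N) = 6 - (N*T + N²) = 6 - (N² + N*T) = 6 + (-N² - N*T) = 6 - N² - N*T)
L(y) = -34 + 15*y (L(y) = -4 + ((6 - 1*(-4)² - 1*(-4)*y) + y)*(-1 + 4) = -4 + ((6 - 1*16 + 4*y) + y)*3 = -4 + ((6 - 16 + 4*y) + y)*3 = -4 + ((-10 + 4*y) + y)*3 = -4 + (-10 + 5*y)*3 = -4 + (-30 + 15*y) = -34 + 15*y)
-122*136 + (56/(-29) + 0/((-L(-1)))) = -122*136 + (56/(-29) + 0/((-(-34 + 15*(-1))))) = -16592 + (56*(-1/29) + 0/((-(-34 - 15)))) = -16592 + (-56/29 + 0/((-1*(-49)))) = -16592 + (-56/29 + 0/49) = -16592 + (-56/29 + 0*(1/49)) = -16592 + (-56/29 + 0) = -16592 - 56/29 = -481224/29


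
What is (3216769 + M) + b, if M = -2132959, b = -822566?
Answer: 261244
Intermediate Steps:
(3216769 + M) + b = (3216769 - 2132959) - 822566 = 1083810 - 822566 = 261244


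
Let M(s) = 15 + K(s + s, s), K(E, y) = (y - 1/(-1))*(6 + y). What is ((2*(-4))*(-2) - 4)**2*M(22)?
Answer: 94896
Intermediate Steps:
K(E, y) = (1 + y)*(6 + y) (K(E, y) = (y - 1*(-1))*(6 + y) = (y + 1)*(6 + y) = (1 + y)*(6 + y))
M(s) = 21 + s**2 + 7*s (M(s) = 15 + (6 + s**2 + 7*s) = 21 + s**2 + 7*s)
((2*(-4))*(-2) - 4)**2*M(22) = ((2*(-4))*(-2) - 4)**2*(21 + 22**2 + 7*22) = (-8*(-2) - 4)**2*(21 + 484 + 154) = (16 - 4)**2*659 = 12**2*659 = 144*659 = 94896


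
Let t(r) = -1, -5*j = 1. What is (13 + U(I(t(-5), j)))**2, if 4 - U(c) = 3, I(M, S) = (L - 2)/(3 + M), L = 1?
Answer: 196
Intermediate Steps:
j = -1/5 (j = -1/5*1 = -1/5 ≈ -0.20000)
I(M, S) = -1/(3 + M) (I(M, S) = (1 - 2)/(3 + M) = -1/(3 + M))
U(c) = 1 (U(c) = 4 - 1*3 = 4 - 3 = 1)
(13 + U(I(t(-5), j)))**2 = (13 + 1)**2 = 14**2 = 196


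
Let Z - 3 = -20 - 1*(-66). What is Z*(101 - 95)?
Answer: 294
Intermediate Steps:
Z = 49 (Z = 3 + (-20 - 1*(-66)) = 3 + (-20 + 66) = 3 + 46 = 49)
Z*(101 - 95) = 49*(101 - 95) = 49*6 = 294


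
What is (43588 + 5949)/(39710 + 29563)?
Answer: 49537/69273 ≈ 0.71510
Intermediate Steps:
(43588 + 5949)/(39710 + 29563) = 49537/69273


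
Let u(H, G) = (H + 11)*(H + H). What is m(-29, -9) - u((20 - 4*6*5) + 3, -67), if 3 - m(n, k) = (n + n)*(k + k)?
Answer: -17725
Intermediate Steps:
m(n, k) = 3 - 4*k*n (m(n, k) = 3 - (n + n)*(k + k) = 3 - 2*n*2*k = 3 - 4*k*n)
u(H, G) = 2*H*(11 + H) (u(H, G) = (11 + H)*(2*H) = 2*H*(11 + H))
m(-29, -9) - u((20 - 4*6*5) + 3, -67) = (3 - 4*(-9)*(-29)) - 2*((20 - 4*6*5) + 3)*(11 + ((20 - 4*6*5) + 3)) = (3 - 1044) - 2*((20 - 24*5) + 3)*(11 + ((20 - 24*5) + 3)) = -1041 - 2*((20 - 120) + 3)*(11 + ((20 - 120) + 3)) = -1041 - 2*(-100 + 3)*(11 + (-100 + 3)) = -1041 - 2*(-97)*(11 - 97) = -1041 - 2*(-97)*(-86) = -1041 - 1*16684 = -1041 - 16684 = -17725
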